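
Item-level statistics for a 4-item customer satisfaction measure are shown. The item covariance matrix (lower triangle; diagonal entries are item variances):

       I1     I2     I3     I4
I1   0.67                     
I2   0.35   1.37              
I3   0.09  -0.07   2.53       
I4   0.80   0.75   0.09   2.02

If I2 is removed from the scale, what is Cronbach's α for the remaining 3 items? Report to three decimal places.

Cronbach's α = 0.409

Remaining items: I1, I3, I4 (k = 3).
Σσᵢ² = 0.67 + 2.53 + 2.02 = 5.22
Var(T) = 5.22 + 2 × 0.98 = 7.18
α (item deleted) = (3/2)·(1 − 5.22/7.18) = 0.409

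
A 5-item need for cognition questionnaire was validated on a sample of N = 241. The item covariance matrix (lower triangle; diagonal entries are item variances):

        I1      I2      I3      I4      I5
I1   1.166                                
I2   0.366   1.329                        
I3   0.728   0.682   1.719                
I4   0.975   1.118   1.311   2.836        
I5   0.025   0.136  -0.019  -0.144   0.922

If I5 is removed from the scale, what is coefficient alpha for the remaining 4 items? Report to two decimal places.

Remaining items: I1, I2, I3, I4 (k = 4).
Σσ²ᵢ = 1.166 + 1.329 + 1.719 + 2.836 = 7.050
σ²_T = 7.050 + 2 × 5.180 = 17.410
α (item deleted) = (4/3)·(1 − 7.050/17.410) = 0.79

α = 0.79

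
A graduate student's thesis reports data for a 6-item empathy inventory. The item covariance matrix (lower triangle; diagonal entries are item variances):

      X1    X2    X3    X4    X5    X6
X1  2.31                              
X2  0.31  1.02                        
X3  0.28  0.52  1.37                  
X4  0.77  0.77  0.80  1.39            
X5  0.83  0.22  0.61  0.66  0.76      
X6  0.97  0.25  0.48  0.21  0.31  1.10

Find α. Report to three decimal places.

α = 0.801

sum of item variances = 2.31 + 1.02 + 1.37 + 1.39 + 0.76 + 1.10 = 7.95
Sum of the distinct covariances = 7.99
σ²_total = 7.95 + 2 × 7.99 = 23.93
α = (k/(k−1))·(1 − sum of item variances/σ²_total) = (6/5)·(1 − 7.95/23.93) = 0.801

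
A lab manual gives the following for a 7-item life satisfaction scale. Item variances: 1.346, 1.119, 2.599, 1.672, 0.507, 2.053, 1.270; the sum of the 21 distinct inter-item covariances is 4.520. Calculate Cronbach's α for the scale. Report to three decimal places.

Cronbach's α = 0.538

Σσ²ᵢ = 1.346 + 1.119 + 2.599 + 1.672 + 0.507 + 2.053 + 1.270 = 10.566
Sum of distinct covariances = 4.520
total variance = Σσ²ᵢ + 2·Σcov = 10.566 + 2 × 4.520 = 19.606
α = (7/6)·(1 − 10.566/19.606) = 0.538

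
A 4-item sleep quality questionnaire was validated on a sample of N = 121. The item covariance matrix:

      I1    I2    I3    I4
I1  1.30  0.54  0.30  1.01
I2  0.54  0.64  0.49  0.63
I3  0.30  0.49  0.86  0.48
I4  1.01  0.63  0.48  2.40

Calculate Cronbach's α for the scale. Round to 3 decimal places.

α = 0.760

Σσᵢ² = 1.30 + 0.64 + 0.86 + 2.40 = 5.20
Σ_{i<j} σ_ij = 3.45
σ²_T = 5.20 + 2 × 3.45 = 12.10
α = (k/(k−1))·(1 − Σσᵢ²/σ²_T) = (4/3)·(1 − 5.20/12.10) = 0.760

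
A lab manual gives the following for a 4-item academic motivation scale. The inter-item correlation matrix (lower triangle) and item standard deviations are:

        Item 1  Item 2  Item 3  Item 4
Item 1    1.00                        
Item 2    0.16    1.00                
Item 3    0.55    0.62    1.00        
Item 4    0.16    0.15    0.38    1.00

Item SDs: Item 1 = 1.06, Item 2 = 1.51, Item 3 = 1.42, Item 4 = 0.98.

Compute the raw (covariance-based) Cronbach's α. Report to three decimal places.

Cronbach's α = 0.681

Σσ²ᵢ = 1.06² + 1.51² + 1.42² + 0.98² = 6.3805
Covariances σ_ij = r_ij · s_i · s_j:
  σ(Item 1,Item 2) = 0.16 × 1.06 × 1.51 = 0.2561
  σ(Item 1,Item 3) = 0.55 × 1.06 × 1.42 = 0.8279
  σ(Item 1,Item 4) = 0.16 × 1.06 × 0.98 = 0.1662
  σ(Item 2,Item 3) = 0.62 × 1.51 × 1.42 = 1.3294
  σ(Item 2,Item 4) = 0.15 × 1.51 × 0.98 = 0.2220
  σ(Item 3,Item 4) = 0.38 × 1.42 × 0.98 = 0.5288
σ²_T = Σσ²ᵢ + 2·Σσ_ij = 6.3805 + 2 × 3.3304 = 13.0413
α = (4/3)·(1 − 6.3805/13.0413) = 0.681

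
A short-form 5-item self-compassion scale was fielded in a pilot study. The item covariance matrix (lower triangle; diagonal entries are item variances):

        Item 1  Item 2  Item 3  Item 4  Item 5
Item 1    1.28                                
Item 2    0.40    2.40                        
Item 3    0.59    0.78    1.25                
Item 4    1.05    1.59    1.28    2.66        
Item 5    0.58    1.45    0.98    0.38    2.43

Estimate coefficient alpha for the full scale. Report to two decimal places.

coefficient alpha = 0.81

Σσᵢ² = 1.28 + 2.40 + 1.25 + 2.66 + 2.43 = 10.02
Sum of the distinct covariances = 9.08
σ²_total = 10.02 + 2 × 9.08 = 28.18
α = (k/(k−1))·(1 − Σσᵢ²/σ²_total) = (5/4)·(1 − 10.02/28.18) = 0.81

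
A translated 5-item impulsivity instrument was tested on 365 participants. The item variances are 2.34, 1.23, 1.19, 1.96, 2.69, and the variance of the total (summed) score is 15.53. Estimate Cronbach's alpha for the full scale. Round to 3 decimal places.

sum of item variances = 2.34 + 1.23 + 1.19 + 1.96 + 2.69 = 9.41
α = (k/(k−1))·(1 − sum of item variances/σ²_total) = (5/4)·(1 − 9.41/15.53) = 0.493

Cronbach's alpha = 0.493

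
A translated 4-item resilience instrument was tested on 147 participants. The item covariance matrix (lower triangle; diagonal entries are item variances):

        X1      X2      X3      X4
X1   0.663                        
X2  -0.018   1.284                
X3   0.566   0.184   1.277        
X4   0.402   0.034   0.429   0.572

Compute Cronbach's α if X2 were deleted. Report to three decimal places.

α = 0.790

Remaining items: X1, X3, X4 (k = 3).
ΣVar(i) = 0.663 + 1.277 + 0.572 = 2.512
σ²_T = 2.512 + 2 × 1.397 = 5.306
α (item deleted) = (3/2)·(1 − 2.512/5.306) = 0.790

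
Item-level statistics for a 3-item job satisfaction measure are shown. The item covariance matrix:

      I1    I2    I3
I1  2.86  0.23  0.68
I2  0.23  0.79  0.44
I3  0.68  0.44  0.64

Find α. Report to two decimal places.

Σσᵢ² = 2.86 + 0.79 + 0.64 = 4.29
Σ_{i<j} σ_ij = 1.35
σ²_total = 4.29 + 2 × 1.35 = 6.99
α = (k/(k−1))·(1 − Σσᵢ²/σ²_total) = (3/2)·(1 − 4.29/6.99) = 0.58

α = 0.58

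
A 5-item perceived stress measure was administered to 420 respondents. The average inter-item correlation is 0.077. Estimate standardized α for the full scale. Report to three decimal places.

Standardized α = k·r̄ / (1 + (k−1)·r̄) = 5 × 0.077 / (1 + 4 × 0.077)
  = 0.3850 / 1.3080 = 0.294

α = 0.294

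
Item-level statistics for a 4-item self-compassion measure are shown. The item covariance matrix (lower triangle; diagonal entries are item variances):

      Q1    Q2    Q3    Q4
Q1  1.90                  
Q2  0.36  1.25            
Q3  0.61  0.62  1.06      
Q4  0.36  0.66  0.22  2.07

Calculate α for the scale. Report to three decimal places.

Σσᵢ² = 1.90 + 1.25 + 1.06 + 2.07 = 6.28
Σ_{i<j} σ_ij = 2.83
Var(T) = 6.28 + 2 × 2.83 = 11.94
α = (k/(k−1))·(1 − Σσᵢ²/Var(T)) = (4/3)·(1 − 6.28/11.94) = 0.632

α = 0.632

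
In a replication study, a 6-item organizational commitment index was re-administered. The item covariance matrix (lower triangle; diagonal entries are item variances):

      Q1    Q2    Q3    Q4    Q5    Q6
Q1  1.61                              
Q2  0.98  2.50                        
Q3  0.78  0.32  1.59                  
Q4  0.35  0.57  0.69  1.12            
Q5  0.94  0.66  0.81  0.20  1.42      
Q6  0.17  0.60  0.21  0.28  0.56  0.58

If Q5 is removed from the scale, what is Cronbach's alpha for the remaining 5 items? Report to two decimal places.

α = 0.72

Remaining items: Q1, Q2, Q3, Q4, Q6 (k = 5).
sum of item variances = 1.61 + 2.50 + 1.59 + 1.12 + 0.58 = 7.40
σ²_T = 7.40 + 2 × 4.95 = 17.30
α (item deleted) = (5/4)·(1 − 7.40/17.30) = 0.72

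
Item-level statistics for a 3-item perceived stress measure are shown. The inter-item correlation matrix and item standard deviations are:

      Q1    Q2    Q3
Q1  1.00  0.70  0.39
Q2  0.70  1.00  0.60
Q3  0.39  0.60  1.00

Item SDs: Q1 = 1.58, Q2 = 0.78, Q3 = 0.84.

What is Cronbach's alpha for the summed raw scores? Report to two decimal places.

Σσ²ᵢ = 1.58² + 0.78² + 0.84² = 3.8104
Covariances σ_ij = r_ij · s_i · s_j:
  σ(Q1,Q2) = 0.70 × 1.58 × 0.78 = 0.8627
  σ(Q1,Q3) = 0.39 × 1.58 × 0.84 = 0.5176
  σ(Q2,Q3) = 0.60 × 0.78 × 0.84 = 0.3931
σ²_T = Σσ²ᵢ + 2·Σσ_ij = 3.8104 + 2 × 1.7734 = 7.3572
α = (3/2)·(1 − 3.8104/7.3572) = 0.72

α = 0.72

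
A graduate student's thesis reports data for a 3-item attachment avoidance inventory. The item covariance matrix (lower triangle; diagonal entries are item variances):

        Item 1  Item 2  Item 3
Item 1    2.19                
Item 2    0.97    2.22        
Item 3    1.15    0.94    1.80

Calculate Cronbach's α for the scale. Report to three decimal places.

sum of item variances = 2.19 + 2.22 + 1.80 = 6.21
Sum of off-diagonal covariances = 3.06
total variance = 6.21 + 2 × 3.06 = 12.33
α = (k/(k−1))·(1 − sum of item variances/total variance) = (3/2)·(1 − 6.21/12.33) = 0.745

Cronbach's α = 0.745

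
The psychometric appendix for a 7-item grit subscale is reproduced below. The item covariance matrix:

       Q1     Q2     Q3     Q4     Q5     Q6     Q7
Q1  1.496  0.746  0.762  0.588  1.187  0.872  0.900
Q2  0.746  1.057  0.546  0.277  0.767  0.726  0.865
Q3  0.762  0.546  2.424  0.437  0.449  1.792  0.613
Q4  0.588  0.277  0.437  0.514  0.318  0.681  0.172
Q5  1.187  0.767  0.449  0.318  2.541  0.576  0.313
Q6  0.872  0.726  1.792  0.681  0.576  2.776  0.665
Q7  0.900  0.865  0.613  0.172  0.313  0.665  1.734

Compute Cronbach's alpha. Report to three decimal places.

α = 0.810

ΣVar(i) = 1.496 + 1.057 + 2.424 + 0.514 + 2.541 + 2.776 + 1.734 = 12.542
Sum of off-diagonal covariances = 14.252
total variance = 12.542 + 2 × 14.252 = 41.046
α = (k/(k−1))·(1 − ΣVar(i)/total variance) = (7/6)·(1 − 12.542/41.046) = 0.810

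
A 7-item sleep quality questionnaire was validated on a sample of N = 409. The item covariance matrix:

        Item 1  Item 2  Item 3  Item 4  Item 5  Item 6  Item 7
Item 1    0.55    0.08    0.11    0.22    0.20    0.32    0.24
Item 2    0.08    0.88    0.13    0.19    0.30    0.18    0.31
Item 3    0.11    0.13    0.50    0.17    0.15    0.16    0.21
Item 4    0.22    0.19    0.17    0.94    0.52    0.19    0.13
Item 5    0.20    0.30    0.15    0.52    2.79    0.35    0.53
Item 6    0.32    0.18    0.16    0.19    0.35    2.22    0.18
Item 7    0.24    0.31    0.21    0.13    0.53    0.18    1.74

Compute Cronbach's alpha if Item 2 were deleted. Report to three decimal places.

Cronbach's alpha = 0.549

Remaining items: Item 1, Item 3, Item 4, Item 5, Item 6, Item 7 (k = 6).
sum of item variances = 0.55 + 0.50 + 0.94 + 2.79 + 2.22 + 1.74 = 8.74
σ²_total = 8.74 + 2 × 3.68 = 16.10
α (item deleted) = (6/5)·(1 − 8.74/16.10) = 0.549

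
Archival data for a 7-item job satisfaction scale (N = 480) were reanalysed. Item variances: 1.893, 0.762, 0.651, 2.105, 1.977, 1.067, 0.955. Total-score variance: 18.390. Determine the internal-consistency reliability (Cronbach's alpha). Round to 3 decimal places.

Cronbach's alpha = 0.570

Σσ²ᵢ = 1.893 + 0.762 + 0.651 + 2.105 + 1.977 + 1.067 + 0.955 = 9.410
α = (k/(k−1))·(1 − Σσ²ᵢ/total variance) = (7/6)·(1 − 9.410/18.390) = 0.570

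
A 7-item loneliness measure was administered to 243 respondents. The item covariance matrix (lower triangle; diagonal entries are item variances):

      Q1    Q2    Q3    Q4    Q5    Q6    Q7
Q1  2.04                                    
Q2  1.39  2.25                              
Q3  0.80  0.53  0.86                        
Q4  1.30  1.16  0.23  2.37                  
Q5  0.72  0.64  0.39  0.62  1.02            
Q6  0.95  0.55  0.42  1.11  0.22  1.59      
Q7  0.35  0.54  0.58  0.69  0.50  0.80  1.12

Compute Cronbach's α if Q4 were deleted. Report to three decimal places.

Remaining items: Q1, Q2, Q3, Q5, Q6, Q7 (k = 6).
ΣVar(i) = 2.04 + 2.25 + 0.86 + 1.02 + 1.59 + 1.12 = 8.88
Var(T) = 8.88 + 2 × 9.38 = 27.64
α (item deleted) = (6/5)·(1 − 8.88/27.64) = 0.814

Cronbach's α = 0.814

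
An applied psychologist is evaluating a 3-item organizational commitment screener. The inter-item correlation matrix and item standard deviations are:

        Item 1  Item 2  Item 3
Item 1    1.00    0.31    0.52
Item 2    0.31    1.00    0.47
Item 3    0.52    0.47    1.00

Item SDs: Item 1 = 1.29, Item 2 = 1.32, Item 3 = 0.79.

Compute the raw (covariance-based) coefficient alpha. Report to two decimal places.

coefficient alpha = 0.65

Σσ²ᵢ = 1.29² + 1.32² + 0.79² = 4.0306
Covariances σ_ij = r_ij · s_i · s_j:
  σ(Item 1,Item 2) = 0.31 × 1.29 × 1.32 = 0.5279
  σ(Item 1,Item 3) = 0.52 × 1.29 × 0.79 = 0.5299
  σ(Item 2,Item 3) = 0.47 × 1.32 × 0.79 = 0.4901
σ²_T = Σσ²ᵢ + 2·Σσ_ij = 4.0306 + 2 × 1.5479 = 7.1264
α = (3/2)·(1 − 4.0306/7.1264) = 0.65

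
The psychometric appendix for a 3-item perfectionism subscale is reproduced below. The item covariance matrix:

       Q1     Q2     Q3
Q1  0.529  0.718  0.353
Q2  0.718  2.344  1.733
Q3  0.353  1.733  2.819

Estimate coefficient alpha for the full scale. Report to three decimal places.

coefficient alpha = 0.744

ΣVar(i) = 0.529 + 2.344 + 2.819 = 5.692
Σ_{i<j} σ_ij = 2.804
σ²_total = 5.692 + 2 × 2.804 = 11.300
α = (k/(k−1))·(1 − ΣVar(i)/σ²_total) = (3/2)·(1 − 5.692/11.300) = 0.744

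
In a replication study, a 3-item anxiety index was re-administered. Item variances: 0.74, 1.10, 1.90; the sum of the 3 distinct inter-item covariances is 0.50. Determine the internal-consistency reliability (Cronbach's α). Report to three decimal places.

sum of item variances = 0.74 + 1.10 + 1.90 = 3.74
Sum of distinct covariances = 0.50
Var(T) = sum of item variances + 2·Σcov = 3.74 + 2 × 0.50 = 4.74
α = (3/2)·(1 − 3.74/4.74) = 0.316

Cronbach's α = 0.316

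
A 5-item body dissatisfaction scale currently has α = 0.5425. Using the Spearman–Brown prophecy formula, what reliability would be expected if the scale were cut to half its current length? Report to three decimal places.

Length factor m = 1/2
α' = m·α / (1 − (1−m)·α)
   = 1/2 × 0.5425 / (1 − (1 − 1/2) × 0.5425)
   = 0.2712 / 0.7288 = 0.372

predicted reliability = 0.372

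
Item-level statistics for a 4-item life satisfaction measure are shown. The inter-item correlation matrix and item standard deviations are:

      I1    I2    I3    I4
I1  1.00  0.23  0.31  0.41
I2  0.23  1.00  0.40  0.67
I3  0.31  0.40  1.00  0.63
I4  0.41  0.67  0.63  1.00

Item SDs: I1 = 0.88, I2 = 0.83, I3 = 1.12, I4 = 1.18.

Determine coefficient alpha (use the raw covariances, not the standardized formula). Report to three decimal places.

Σσ²ᵢ = 0.88² + 0.83² + 1.12² + 1.18² = 4.1101
Covariances σ_ij = r_ij · s_i · s_j:
  σ(I1,I2) = 0.23 × 0.88 × 0.83 = 0.1680
  σ(I1,I3) = 0.31 × 0.88 × 1.12 = 0.3055
  σ(I1,I4) = 0.41 × 0.88 × 1.18 = 0.4257
  σ(I2,I3) = 0.40 × 0.83 × 1.12 = 0.3718
  σ(I2,I4) = 0.67 × 0.83 × 1.18 = 0.6562
  σ(I3,I4) = 0.63 × 1.12 × 1.18 = 0.8326
σ²_T = Σσ²ᵢ + 2·Σσ_ij = 4.1101 + 2 × 2.7598 = 9.6297
α = (4/3)·(1 − 4.1101/9.6297) = 0.764

α = 0.764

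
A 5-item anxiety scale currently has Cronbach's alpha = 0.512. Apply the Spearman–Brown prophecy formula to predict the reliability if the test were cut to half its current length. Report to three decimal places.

predicted reliability = 0.344

Length factor m = 1/2
α' = m·α / (1 − (1−m)·α)
   = 1/2 × 0.512 / (1 − (1 − 1/2) × 0.512)
   = 0.2560 / 0.7440 = 0.344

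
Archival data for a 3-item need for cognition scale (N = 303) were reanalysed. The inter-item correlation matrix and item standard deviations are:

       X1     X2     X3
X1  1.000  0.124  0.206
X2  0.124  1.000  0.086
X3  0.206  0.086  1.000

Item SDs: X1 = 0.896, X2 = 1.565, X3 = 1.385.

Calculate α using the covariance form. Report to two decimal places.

α = 0.29

Σσ²ᵢ = 0.896² + 1.565² + 1.385² = 5.1703
Covariances σ_ij = r_ij · s_i · s_j:
  σ(X1,X2) = 0.124 × 0.896 × 1.565 = 0.1739
  σ(X1,X3) = 0.206 × 0.896 × 1.385 = 0.2556
  σ(X2,X3) = 0.086 × 1.565 × 1.385 = 0.1864
σ²_T = Σσ²ᵢ + 2·Σσ_ij = 5.1703 + 2 × 0.6159 = 6.4021
α = (3/2)·(1 − 5.1703/6.4021) = 0.29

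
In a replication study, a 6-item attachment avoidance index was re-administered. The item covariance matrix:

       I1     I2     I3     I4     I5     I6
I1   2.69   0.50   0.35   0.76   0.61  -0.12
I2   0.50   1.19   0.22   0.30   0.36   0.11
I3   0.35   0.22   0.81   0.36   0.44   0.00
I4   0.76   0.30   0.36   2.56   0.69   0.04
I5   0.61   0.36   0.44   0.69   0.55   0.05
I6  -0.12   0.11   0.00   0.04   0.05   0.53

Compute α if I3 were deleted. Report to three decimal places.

α = 0.584

Remaining items: I1, I2, I4, I5, I6 (k = 5).
sum of item variances = 2.69 + 1.19 + 2.56 + 0.55 + 0.53 = 7.52
σ²_T = 7.52 + 2 × 3.30 = 14.12
α (item deleted) = (5/4)·(1 − 7.52/14.12) = 0.584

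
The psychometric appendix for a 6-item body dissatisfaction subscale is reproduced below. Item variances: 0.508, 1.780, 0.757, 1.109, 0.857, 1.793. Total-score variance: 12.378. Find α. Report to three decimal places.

Σσ²ᵢ = 0.508 + 1.780 + 0.757 + 1.109 + 0.857 + 1.793 = 6.804
α = (k/(k−1))·(1 − Σσ²ᵢ/σ²_T) = (6/5)·(1 − 6.804/12.378) = 0.540

α = 0.540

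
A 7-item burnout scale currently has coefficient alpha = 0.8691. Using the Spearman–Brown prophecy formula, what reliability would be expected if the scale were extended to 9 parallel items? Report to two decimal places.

predicted reliability = 0.90

Length factor m = 9/7 = 1.2857
α' = m·α / (1 + (m−1)·α)
   = 9/7 × 0.8691 / (1 + (9/7 − 1) × 0.8691)
   = 1.1174 / 1.2483 = 0.90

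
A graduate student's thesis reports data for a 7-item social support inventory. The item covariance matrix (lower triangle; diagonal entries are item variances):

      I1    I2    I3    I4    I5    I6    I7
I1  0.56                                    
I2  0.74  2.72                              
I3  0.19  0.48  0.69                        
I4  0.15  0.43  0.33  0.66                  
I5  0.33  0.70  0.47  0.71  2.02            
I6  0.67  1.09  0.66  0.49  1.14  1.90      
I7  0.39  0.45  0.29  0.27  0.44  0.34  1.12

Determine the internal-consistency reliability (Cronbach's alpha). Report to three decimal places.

α = 0.805

ΣVar(i) = 0.56 + 2.72 + 0.69 + 0.66 + 2.02 + 1.90 + 1.12 = 9.67
Sum of the distinct covariances = 10.76
total variance = 9.67 + 2 × 10.76 = 31.19
α = (k/(k−1))·(1 − ΣVar(i)/total variance) = (7/6)·(1 − 9.67/31.19) = 0.805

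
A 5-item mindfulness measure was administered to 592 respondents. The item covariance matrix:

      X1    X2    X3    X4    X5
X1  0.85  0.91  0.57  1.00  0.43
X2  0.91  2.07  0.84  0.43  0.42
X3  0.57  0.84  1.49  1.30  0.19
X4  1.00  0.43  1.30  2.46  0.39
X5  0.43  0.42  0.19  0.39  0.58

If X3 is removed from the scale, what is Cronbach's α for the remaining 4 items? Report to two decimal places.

α = 0.73

Remaining items: X1, X2, X4, X5 (k = 4).
Σσ²ᵢ = 0.85 + 2.07 + 2.46 + 0.58 = 5.96
total variance = 5.96 + 2 × 3.58 = 13.12
α (item deleted) = (4/3)·(1 − 5.96/13.12) = 0.73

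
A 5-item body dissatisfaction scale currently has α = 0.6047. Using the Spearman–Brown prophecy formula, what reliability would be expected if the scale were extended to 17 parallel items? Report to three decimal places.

predicted reliability = 0.839

Length factor m = 17/5 = 3.4000
α' = m·α / (1 + (m−1)·α)
   = 17/5 × 0.6047 / (1 + (17/5 − 1) × 0.6047)
   = 2.0560 / 2.4513 = 0.839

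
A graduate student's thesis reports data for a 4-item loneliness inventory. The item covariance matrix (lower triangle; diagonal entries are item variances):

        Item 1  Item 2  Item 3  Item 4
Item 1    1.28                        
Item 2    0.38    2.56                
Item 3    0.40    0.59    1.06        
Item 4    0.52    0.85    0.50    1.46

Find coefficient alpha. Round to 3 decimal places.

sum of item variances = 1.28 + 2.56 + 1.06 + 1.46 = 6.36
Sum of the distinct covariances = 3.24
Var(T) = 6.36 + 2 × 3.24 = 12.84
α = (k/(k−1))·(1 − sum of item variances/Var(T)) = (4/3)·(1 − 6.36/12.84) = 0.673

α = 0.673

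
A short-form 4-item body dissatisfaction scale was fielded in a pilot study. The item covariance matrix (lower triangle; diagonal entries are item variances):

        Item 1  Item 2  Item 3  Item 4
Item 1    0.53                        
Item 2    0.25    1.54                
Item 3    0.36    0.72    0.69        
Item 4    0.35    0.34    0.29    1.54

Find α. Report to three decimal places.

α = 0.691

sum of item variances = 0.53 + 1.54 + 0.69 + 1.54 = 4.30
Sum of the distinct covariances = 2.31
total variance = 4.30 + 2 × 2.31 = 8.92
α = (k/(k−1))·(1 − sum of item variances/total variance) = (4/3)·(1 − 4.30/8.92) = 0.691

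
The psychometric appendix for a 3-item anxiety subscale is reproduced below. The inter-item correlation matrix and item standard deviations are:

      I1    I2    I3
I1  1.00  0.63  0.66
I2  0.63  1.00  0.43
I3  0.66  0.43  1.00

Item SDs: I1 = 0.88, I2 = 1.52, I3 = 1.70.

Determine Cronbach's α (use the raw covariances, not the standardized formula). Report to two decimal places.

α = 0.74

Σσ²ᵢ = 0.88² + 1.52² + 1.70² = 5.9748
Covariances σ_ij = r_ij · s_i · s_j:
  σ(I1,I2) = 0.63 × 0.88 × 1.52 = 0.8427
  σ(I1,I3) = 0.66 × 0.88 × 1.70 = 0.9874
  σ(I2,I3) = 0.43 × 1.52 × 1.70 = 1.1111
σ²_T = Σσ²ᵢ + 2·Σσ_ij = 5.9748 + 2 × 2.9412 = 11.8572
α = (3/2)·(1 − 5.9748/11.8572) = 0.74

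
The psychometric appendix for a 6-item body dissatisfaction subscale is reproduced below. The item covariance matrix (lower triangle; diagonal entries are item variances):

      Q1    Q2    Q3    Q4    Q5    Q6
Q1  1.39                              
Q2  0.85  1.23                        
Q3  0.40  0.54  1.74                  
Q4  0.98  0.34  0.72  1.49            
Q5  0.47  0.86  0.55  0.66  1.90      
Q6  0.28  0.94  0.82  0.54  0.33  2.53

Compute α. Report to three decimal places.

α = 0.772

sum of item variances = 1.39 + 1.23 + 1.74 + 1.49 + 1.90 + 2.53 = 10.28
Sum of off-diagonal covariances = 9.28
σ²_T = 10.28 + 2 × 9.28 = 28.84
α = (k/(k−1))·(1 − sum of item variances/σ²_T) = (6/5)·(1 − 10.28/28.84) = 0.772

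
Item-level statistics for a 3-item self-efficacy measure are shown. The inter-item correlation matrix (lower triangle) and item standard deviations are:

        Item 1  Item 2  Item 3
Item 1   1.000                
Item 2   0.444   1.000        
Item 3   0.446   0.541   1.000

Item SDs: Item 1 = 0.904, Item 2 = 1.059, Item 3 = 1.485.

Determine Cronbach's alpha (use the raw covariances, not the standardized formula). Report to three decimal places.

α = 0.712

Σσ²ᵢ = 0.904² + 1.059² + 1.485² = 4.1439
Covariances σ_ij = r_ij · s_i · s_j:
  σ(Item 1,Item 2) = 0.444 × 0.904 × 1.059 = 0.4251
  σ(Item 1,Item 3) = 0.446 × 0.904 × 1.485 = 0.5987
  σ(Item 2,Item 3) = 0.541 × 1.059 × 1.485 = 0.8508
σ²_T = Σσ²ᵢ + 2·Σσ_ij = 4.1439 + 2 × 1.8746 = 7.8931
α = (3/2)·(1 − 4.1439/7.8931) = 0.712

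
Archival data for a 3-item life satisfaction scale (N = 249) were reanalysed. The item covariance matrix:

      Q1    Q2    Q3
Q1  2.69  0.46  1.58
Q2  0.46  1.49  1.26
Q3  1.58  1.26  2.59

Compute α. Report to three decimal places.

ΣVar(i) = 2.69 + 1.49 + 2.59 = 6.77
Σ_{i<j} σ_ij = 3.30
total variance = 6.77 + 2 × 3.30 = 13.37
α = (k/(k−1))·(1 − ΣVar(i)/total variance) = (3/2)·(1 − 6.77/13.37) = 0.740

α = 0.740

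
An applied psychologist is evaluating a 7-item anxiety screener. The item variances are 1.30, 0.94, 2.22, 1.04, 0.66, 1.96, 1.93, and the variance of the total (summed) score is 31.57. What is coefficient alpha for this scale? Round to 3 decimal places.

sum of item variances = 1.30 + 0.94 + 2.22 + 1.04 + 0.66 + 1.96 + 1.93 = 10.05
α = (k/(k−1))·(1 − sum of item variances/total variance) = (7/6)·(1 − 10.05/31.57) = 0.795

α = 0.795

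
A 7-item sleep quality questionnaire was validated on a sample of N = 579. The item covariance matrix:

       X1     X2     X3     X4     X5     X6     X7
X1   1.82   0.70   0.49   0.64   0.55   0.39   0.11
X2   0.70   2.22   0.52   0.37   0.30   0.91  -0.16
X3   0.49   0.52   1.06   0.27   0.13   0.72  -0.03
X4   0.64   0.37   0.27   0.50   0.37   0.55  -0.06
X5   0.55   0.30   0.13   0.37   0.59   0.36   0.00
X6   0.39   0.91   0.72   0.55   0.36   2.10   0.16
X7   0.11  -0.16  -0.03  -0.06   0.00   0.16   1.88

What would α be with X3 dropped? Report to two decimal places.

Remaining items: X1, X2, X4, X5, X6, X7 (k = 6).
ΣVar(i) = 1.82 + 2.22 + 0.50 + 0.59 + 2.10 + 1.88 = 9.11
total variance = 9.11 + 2 × 5.19 = 19.49
α (item deleted) = (6/5)·(1 − 9.11/19.49) = 0.64

α = 0.64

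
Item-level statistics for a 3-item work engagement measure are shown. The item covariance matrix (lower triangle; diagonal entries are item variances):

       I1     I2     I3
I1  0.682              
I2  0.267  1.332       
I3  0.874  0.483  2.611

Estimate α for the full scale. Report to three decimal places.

Σσᵢ² = 0.682 + 1.332 + 2.611 = 4.625
Σ_{i<j} σ_ij = 1.624
σ²_total = 4.625 + 2 × 1.624 = 7.873
α = (k/(k−1))·(1 − Σσᵢ²/σ²_total) = (3/2)·(1 − 4.625/7.873) = 0.619

α = 0.619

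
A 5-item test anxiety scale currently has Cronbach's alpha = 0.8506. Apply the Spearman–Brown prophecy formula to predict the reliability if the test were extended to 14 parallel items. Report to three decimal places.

predicted reliability = 0.941

Length factor m = 14/5 = 2.8000
α' = m·α / (1 + (m−1)·α)
   = 14/5 × 0.8506 / (1 + (14/5 − 1) × 0.8506)
   = 2.3817 / 2.5311 = 0.941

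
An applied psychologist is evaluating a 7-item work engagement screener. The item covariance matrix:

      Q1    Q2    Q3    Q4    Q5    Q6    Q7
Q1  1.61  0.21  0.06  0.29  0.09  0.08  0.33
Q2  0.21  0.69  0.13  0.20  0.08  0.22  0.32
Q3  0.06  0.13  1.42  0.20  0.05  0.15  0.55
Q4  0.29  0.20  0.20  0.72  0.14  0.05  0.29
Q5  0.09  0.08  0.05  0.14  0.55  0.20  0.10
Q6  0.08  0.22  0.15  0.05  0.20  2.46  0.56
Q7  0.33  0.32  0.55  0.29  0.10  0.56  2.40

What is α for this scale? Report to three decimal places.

α = 0.544

Σσᵢ² = 1.61 + 0.69 + 1.42 + 0.72 + 0.55 + 2.46 + 2.40 = 9.85
Sum of off-diagonal covariances = 4.30
total variance = 9.85 + 2 × 4.30 = 18.45
α = (k/(k−1))·(1 − Σσᵢ²/total variance) = (7/6)·(1 − 9.85/18.45) = 0.544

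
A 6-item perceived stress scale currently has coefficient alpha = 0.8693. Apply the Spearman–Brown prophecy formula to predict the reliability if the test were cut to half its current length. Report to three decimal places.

predicted reliability = 0.769

Length factor m = 1/2
α' = m·α / (1 − (1−m)·α)
   = 1/2 × 0.8693 / (1 − (1 − 1/2) × 0.8693)
   = 0.4346 / 0.5654 = 0.769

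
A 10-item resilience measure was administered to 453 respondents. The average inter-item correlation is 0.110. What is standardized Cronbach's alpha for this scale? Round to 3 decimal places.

standardized Cronbach's alpha = 0.553

Standardized α = k·r̄ / (1 + (k−1)·r̄) = 10 × 0.110 / (1 + 9 × 0.110)
  = 1.1000 / 1.9900 = 0.553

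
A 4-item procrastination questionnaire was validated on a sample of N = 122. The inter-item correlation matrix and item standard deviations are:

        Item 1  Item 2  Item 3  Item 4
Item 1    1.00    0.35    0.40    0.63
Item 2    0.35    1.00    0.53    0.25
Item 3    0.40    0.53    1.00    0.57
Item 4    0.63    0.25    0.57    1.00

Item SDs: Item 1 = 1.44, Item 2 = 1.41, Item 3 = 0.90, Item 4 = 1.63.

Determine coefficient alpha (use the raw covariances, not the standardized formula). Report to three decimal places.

coefficient alpha = 0.747

Σσ²ᵢ = 1.44² + 1.41² + 0.90² + 1.63² = 7.5286
Covariances σ_ij = r_ij · s_i · s_j:
  σ(Item 1,Item 2) = 0.35 × 1.44 × 1.41 = 0.7106
  σ(Item 1,Item 3) = 0.40 × 1.44 × 0.90 = 0.5184
  σ(Item 1,Item 4) = 0.63 × 1.44 × 1.63 = 1.4787
  σ(Item 2,Item 3) = 0.53 × 1.41 × 0.90 = 0.6726
  σ(Item 2,Item 4) = 0.25 × 1.41 × 1.63 = 0.5746
  σ(Item 3,Item 4) = 0.57 × 0.90 × 1.63 = 0.8362
σ²_T = Σσ²ᵢ + 2·Σσ_ij = 7.5286 + 2 × 4.7911 = 17.1108
α = (4/3)·(1 − 7.5286/17.1108) = 0.747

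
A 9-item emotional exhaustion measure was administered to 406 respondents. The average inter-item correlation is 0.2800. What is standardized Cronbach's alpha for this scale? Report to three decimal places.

standardized Cronbach's alpha = 0.778

Standardized α = k·r̄ / (1 + (k−1)·r̄) = 9 × 0.2800 / (1 + 8 × 0.2800)
  = 2.5200 / 3.2400 = 0.778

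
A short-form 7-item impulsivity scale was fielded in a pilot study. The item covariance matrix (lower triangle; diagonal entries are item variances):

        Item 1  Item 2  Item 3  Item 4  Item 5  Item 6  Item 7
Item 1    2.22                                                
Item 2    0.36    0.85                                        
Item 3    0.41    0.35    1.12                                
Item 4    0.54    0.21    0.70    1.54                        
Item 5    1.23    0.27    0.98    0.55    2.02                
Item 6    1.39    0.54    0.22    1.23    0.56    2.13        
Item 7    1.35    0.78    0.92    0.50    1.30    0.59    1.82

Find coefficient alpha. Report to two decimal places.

Σσ²ᵢ = 2.22 + 0.85 + 1.12 + 1.54 + 2.02 + 2.13 + 1.82 = 11.70
Σ_{i<j} σ_ij = 14.98
Var(T) = 11.70 + 2 × 14.98 = 41.66
α = (k/(k−1))·(1 − Σσ²ᵢ/Var(T)) = (7/6)·(1 − 11.70/41.66) = 0.84

coefficient alpha = 0.84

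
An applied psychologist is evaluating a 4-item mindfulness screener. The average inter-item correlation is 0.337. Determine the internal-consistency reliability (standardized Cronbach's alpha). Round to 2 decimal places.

Standardized α = k·r̄ / (1 + (k−1)·r̄) = 4 × 0.337 / (1 + 3 × 0.337)
  = 1.3480 / 2.0110 = 0.67

α = 0.67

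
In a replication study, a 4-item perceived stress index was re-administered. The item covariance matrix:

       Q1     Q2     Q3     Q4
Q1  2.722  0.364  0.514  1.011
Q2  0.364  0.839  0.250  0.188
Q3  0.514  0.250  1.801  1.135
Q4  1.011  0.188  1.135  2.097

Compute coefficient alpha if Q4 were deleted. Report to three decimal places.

Remaining items: Q1, Q2, Q3 (k = 3).
Σσᵢ² = 2.722 + 0.839 + 1.801 = 5.362
σ²_total = 5.362 + 2 × 1.128 = 7.618
α (item deleted) = (3/2)·(1 − 5.362/7.618) = 0.444

coefficient alpha = 0.444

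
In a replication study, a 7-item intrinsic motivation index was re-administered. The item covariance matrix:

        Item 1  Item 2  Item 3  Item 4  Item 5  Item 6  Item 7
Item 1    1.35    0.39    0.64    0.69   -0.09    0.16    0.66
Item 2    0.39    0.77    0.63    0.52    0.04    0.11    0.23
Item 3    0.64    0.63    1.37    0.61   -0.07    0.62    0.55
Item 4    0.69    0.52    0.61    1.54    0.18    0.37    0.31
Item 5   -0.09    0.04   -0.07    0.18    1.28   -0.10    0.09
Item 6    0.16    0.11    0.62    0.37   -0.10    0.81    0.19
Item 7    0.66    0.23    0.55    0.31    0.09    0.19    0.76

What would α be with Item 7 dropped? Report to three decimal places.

Remaining items: Item 1, Item 2, Item 3, Item 4, Item 5, Item 6 (k = 6).
Σσᵢ² = 1.35 + 0.77 + 1.37 + 1.54 + 1.28 + 0.81 = 7.12
Var(T) = 7.12 + 2 × 4.70 = 16.52
α (item deleted) = (6/5)·(1 − 7.12/16.52) = 0.683

α = 0.683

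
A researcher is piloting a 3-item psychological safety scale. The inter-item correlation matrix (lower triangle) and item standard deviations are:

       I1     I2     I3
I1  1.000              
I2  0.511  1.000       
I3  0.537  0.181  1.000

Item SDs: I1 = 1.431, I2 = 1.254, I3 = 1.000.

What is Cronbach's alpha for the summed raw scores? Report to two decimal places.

Cronbach's alpha = 0.68

Σσ²ᵢ = 1.431² + 1.254² + 1.000² = 4.6203
Covariances σ_ij = r_ij · s_i · s_j:
  σ(I1,I2) = 0.511 × 1.431 × 1.254 = 0.9170
  σ(I1,I3) = 0.537 × 1.431 × 1.000 = 0.7684
  σ(I2,I3) = 0.181 × 1.254 × 1.000 = 0.2270
σ²_T = Σσ²ᵢ + 2·Σσ_ij = 4.6203 + 2 × 1.9124 = 8.4451
α = (3/2)·(1 − 4.6203/8.4451) = 0.68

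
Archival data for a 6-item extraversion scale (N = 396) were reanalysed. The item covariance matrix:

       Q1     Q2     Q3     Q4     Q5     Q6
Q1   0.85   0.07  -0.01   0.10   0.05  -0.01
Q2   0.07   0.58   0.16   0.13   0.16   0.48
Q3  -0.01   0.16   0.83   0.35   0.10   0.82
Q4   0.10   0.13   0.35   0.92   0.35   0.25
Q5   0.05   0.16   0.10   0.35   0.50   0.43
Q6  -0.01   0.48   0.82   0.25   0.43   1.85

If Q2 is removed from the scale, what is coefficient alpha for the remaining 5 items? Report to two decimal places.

coefficient alpha = 0.62

Remaining items: Q1, Q3, Q4, Q5, Q6 (k = 5).
Σσ²ᵢ = 0.85 + 0.83 + 0.92 + 0.50 + 1.85 = 4.95
σ²_T = 4.95 + 2 × 2.43 = 9.81
α (item deleted) = (5/4)·(1 − 4.95/9.81) = 0.62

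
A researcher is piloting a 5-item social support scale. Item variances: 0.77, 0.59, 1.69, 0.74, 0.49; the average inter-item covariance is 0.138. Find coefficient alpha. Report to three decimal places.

sum of item variances = 0.77 + 0.59 + 1.69 + 0.74 + 0.49 = 4.28
Sum of the 10 distinct covariances = 10 × 0.138 = 1.380
σ²_total = sum of item variances + 2·Σcov = 4.28 + 2 × 1.380 = 7.040
α = (5/4)·(1 − 4.28/7.040) = 0.490

coefficient alpha = 0.490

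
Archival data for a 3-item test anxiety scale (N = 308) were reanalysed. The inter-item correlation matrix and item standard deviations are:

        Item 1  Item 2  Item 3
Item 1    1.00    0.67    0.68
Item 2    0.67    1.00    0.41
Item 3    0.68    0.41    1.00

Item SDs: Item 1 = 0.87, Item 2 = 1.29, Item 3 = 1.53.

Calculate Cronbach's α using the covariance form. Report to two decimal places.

Σσ²ᵢ = 0.87² + 1.29² + 1.53² = 4.7619
Covariances σ_ij = r_ij · s_i · s_j:
  σ(Item 1,Item 2) = 0.67 × 0.87 × 1.29 = 0.7519
  σ(Item 1,Item 3) = 0.68 × 0.87 × 1.53 = 0.9051
  σ(Item 2,Item 3) = 0.41 × 1.29 × 1.53 = 0.8092
σ²_T = Σσ²ᵢ + 2·Σσ_ij = 4.7619 + 2 × 2.4662 = 9.6943
α = (3/2)·(1 − 4.7619/9.6943) = 0.76

α = 0.76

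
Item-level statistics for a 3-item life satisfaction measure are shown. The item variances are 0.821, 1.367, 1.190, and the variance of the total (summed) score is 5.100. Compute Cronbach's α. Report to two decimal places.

sum of item variances = 0.821 + 1.367 + 1.190 = 3.378
α = (k/(k−1))·(1 − sum of item variances/total variance) = (3/2)·(1 − 3.378/5.100) = 0.51

α = 0.51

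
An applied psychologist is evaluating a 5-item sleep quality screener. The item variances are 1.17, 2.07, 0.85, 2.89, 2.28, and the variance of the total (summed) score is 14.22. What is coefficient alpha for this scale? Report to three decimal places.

Σσ²ᵢ = 1.17 + 2.07 + 0.85 + 2.89 + 2.28 = 9.26
α = (k/(k−1))·(1 − Σσ²ᵢ/σ²_total) = (5/4)·(1 − 9.26/14.22) = 0.436

coefficient alpha = 0.436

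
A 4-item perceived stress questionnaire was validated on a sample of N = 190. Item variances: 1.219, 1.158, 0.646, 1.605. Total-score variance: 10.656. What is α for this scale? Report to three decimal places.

sum of item variances = 1.219 + 1.158 + 0.646 + 1.605 = 4.628
α = (k/(k−1))·(1 − sum of item variances/σ²_total) = (4/3)·(1 − 4.628/10.656) = 0.754

α = 0.754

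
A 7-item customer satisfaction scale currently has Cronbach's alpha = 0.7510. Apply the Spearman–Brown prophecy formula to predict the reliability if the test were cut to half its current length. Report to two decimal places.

Length factor m = 1/2
α' = m·α / (1 − (1−m)·α)
   = 1/2 × 0.7510 / (1 − (1 − 1/2) × 0.7510)
   = 0.3755 / 0.6245 = 0.60

predicted reliability = 0.60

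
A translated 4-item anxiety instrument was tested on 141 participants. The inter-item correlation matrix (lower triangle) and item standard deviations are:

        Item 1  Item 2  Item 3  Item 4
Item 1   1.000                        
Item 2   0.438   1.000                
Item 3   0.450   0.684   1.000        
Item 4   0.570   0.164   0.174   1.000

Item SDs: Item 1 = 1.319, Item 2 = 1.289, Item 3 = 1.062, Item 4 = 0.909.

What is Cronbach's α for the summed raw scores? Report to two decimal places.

Cronbach's α = 0.74

Σσ²ᵢ = 1.319² + 1.289² + 1.062² + 0.909² = 5.3554
Covariances σ_ij = r_ij · s_i · s_j:
  σ(Item 1,Item 2) = 0.438 × 1.319 × 1.289 = 0.7447
  σ(Item 1,Item 3) = 0.450 × 1.319 × 1.062 = 0.6304
  σ(Item 1,Item 4) = 0.570 × 1.319 × 0.909 = 0.6834
  σ(Item 2,Item 3) = 0.684 × 1.289 × 1.062 = 0.9363
  σ(Item 2,Item 4) = 0.164 × 1.289 × 0.909 = 0.1922
  σ(Item 3,Item 4) = 0.174 × 1.062 × 0.909 = 0.1680
σ²_T = Σσ²ᵢ + 2·Σσ_ij = 5.3554 + 2 × 3.3550 = 12.0654
α = (4/3)·(1 − 5.3554/12.0654) = 0.74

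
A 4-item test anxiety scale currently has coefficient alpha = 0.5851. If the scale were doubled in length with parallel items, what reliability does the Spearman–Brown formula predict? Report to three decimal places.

predicted reliability = 0.738

Length factor m = 2
α' = m·α / (1 + (m−1)·α)
   = 2 × 0.5851 / (1 + (2 − 1) × 0.5851)
   = 1.1702 / 1.5851 = 0.738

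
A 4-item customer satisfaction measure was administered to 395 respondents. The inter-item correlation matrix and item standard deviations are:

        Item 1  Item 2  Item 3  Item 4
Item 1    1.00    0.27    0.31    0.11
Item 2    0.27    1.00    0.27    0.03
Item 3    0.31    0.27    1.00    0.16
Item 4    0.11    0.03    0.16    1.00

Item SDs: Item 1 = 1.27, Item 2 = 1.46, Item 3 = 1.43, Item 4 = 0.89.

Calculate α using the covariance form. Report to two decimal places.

α = 0.50

Σσ²ᵢ = 1.27² + 1.46² + 1.43² + 0.89² = 6.5815
Covariances σ_ij = r_ij · s_i · s_j:
  σ(Item 1,Item 2) = 0.27 × 1.27 × 1.46 = 0.5006
  σ(Item 1,Item 3) = 0.31 × 1.27 × 1.43 = 0.5630
  σ(Item 1,Item 4) = 0.11 × 1.27 × 0.89 = 0.1243
  σ(Item 2,Item 3) = 0.27 × 1.46 × 1.43 = 0.5637
  σ(Item 2,Item 4) = 0.03 × 1.46 × 0.89 = 0.0390
  σ(Item 3,Item 4) = 0.16 × 1.43 × 0.89 = 0.2036
σ²_T = Σσ²ᵢ + 2·Σσ_ij = 6.5815 + 2 × 1.9942 = 10.5699
α = (4/3)·(1 − 6.5815/10.5699) = 0.50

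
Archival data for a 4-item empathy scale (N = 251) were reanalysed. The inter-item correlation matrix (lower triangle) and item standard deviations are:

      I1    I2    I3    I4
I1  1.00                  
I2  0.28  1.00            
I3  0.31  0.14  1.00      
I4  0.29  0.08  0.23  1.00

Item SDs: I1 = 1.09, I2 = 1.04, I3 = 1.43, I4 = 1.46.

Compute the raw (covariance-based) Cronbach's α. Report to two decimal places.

Σσ²ᵢ = 1.09² + 1.04² + 1.43² + 1.46² = 6.4462
Covariances σ_ij = r_ij · s_i · s_j:
  σ(I1,I2) = 0.28 × 1.09 × 1.04 = 0.3174
  σ(I1,I3) = 0.31 × 1.09 × 1.43 = 0.4832
  σ(I1,I4) = 0.29 × 1.09 × 1.46 = 0.4615
  σ(I2,I3) = 0.14 × 1.04 × 1.43 = 0.2082
  σ(I2,I4) = 0.08 × 1.04 × 1.46 = 0.1215
  σ(I3,I4) = 0.23 × 1.43 × 1.46 = 0.4802
σ²_T = Σσ²ᵢ + 2·Σσ_ij = 6.4462 + 2 × 2.0720 = 10.5902
α = (4/3)·(1 − 6.4462/10.5902) = 0.52

α = 0.52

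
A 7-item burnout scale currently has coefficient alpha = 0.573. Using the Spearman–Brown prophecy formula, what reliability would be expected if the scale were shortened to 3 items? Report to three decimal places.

Length factor m = 3/7 = 0.4286
α' = m·α / (1 − (1−m)·α)
   = 3/7 × 0.573 / (1 − (1 − 3/7) × 0.573)
   = 0.2456 / 0.6726 = 0.365

predicted reliability = 0.365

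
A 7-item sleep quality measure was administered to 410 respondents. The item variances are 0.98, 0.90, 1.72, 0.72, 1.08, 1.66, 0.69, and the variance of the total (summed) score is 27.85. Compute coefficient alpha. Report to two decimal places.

ΣVar(i) = 0.98 + 0.90 + 1.72 + 0.72 + 1.08 + 1.66 + 0.69 = 7.75
α = (k/(k−1))·(1 − ΣVar(i)/Var(T)) = (7/6)·(1 − 7.75/27.85) = 0.84

coefficient alpha = 0.84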